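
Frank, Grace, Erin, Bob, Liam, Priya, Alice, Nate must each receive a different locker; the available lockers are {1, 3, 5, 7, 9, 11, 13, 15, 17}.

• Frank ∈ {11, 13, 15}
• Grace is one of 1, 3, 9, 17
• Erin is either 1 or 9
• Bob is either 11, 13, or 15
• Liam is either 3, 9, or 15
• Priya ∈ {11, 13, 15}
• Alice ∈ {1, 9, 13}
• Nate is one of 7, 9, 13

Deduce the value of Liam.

3

The 8 variables draw from only 8 values {1, 3, 7, 9, 11, 13, 15, 17}, so each is used; only Nate can be 7, hence Nate = 7.
The 7 still-open variables draw from only 7 values {1, 3, 9, 11, 13, 15, 17}, so each is used; only Grace can be 17, hence Grace = 17.
The 6 still-open variables draw from only 6 values {1, 3, 9, 11, 13, 15}, so each is used; only Liam can be 3, hence Liam = 3.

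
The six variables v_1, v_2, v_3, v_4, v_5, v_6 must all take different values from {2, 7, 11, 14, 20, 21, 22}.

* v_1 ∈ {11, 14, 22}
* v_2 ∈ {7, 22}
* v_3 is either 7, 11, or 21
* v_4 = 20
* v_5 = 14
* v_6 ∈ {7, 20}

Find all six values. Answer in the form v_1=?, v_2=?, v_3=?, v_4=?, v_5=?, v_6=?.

v_4's domain is down to {20}, so v_4 = 20. Remove 20 from v_6.
v_5 has just one choice, so v_5 = 14. Remove 14 from v_1.
v_6's domain is down to {7}, so v_6 = 7. Strike 7 from v_2, v_3.
That leaves v_2 = 22. Eliminate 22 elsewhere: v_1.
v_1's domain is down to {11}, so v_1 = 11. Strike 11 from v_3.
That leaves v_3 = 21.

v_1=11, v_2=22, v_3=21, v_4=20, v_5=14, v_6=7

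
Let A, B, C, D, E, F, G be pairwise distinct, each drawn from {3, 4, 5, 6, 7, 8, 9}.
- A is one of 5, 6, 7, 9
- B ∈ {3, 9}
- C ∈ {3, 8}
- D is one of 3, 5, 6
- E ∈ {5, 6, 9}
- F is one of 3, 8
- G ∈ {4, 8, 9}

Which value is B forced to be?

Among the 7 variables, 4 fits only G (and all 7 values in {3, 4, 5, 6, 7, 8, 9} must be used), so G = 4.
Among the 6 still-open variables, 7 fits only A (and all 6 values in {3, 5, 6, 7, 8, 9} must be used), so A = 7.
The 2 variables C and F are confined to {3, 8}, which locks those values in; drop them from B, D.
So B = 9.

9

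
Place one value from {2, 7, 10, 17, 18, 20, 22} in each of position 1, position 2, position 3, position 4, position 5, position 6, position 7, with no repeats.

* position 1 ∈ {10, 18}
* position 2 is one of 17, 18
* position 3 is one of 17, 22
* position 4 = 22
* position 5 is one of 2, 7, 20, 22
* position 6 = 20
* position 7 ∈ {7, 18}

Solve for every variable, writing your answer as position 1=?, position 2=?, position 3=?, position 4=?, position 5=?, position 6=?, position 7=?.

position 1=10, position 2=18, position 3=17, position 4=22, position 5=2, position 6=20, position 7=7

position 4 has just one choice, so position 4 = 22. Eliminate 22 elsewhere: position 3, position 5.
position 6 must be 20 (only option left). So position 5 can't be 20.
position 3 has just one choice, so position 3 = 17. Eliminate 17 elsewhere: position 2.
position 2 must be 18 (only option left). Remove 18 from position 1, position 7.
That leaves position 7 = 7. So position 5 can't be 7.
position 1's domain is down to {10}, so position 1 = 10.
That leaves position 5 = 2.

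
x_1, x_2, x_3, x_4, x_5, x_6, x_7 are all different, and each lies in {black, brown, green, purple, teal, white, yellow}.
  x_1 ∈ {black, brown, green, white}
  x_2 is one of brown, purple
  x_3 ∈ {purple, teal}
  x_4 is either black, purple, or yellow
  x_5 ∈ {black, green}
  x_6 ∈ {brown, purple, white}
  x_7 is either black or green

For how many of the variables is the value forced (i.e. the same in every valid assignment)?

2

The 7 variables together cover exactly {black, brown, green, purple, teal, white, yellow} — 7 values for 7 variables — and teal appears only in x_3's list, so x_3 = teal.
The 6 still-open variables draw from only 6 values {black, brown, green, purple, white, yellow}, so each is used; only x_4 can be yellow, hence x_4 = yellow.
x_5 and x_7 between them cover only {black, green} — a naked pair. Remove those values from x_1.
Determined: x_3=teal, x_4=yellow. The other variables each still have more than one consistent value. That makes 2.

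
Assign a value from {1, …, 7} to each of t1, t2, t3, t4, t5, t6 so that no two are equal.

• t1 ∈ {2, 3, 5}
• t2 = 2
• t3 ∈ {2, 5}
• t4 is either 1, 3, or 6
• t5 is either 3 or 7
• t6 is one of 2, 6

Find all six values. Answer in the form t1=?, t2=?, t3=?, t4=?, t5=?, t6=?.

t1=3, t2=2, t3=5, t4=1, t5=7, t6=6

t2's domain is down to {2}, so t2 = 2. Strike 2 from t1, t3, t6.
t3's domain is down to {5}, so t3 = 5. So t1 can't be 5.
t6 has just one choice, so t6 = 6. Eliminate 6 elsewhere: t4.
That leaves t1 = 3. So t4, t5 can't be 3.
t4 has just one choice, so t4 = 1.
That leaves t5 = 7.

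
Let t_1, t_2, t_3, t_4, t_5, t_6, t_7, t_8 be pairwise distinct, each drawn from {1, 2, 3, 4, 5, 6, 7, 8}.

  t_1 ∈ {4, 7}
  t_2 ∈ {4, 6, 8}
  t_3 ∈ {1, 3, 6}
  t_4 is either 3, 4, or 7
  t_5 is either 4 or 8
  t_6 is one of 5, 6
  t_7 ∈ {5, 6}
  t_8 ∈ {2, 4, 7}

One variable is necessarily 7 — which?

The 8 variables draw from only 8 values {1, 2, 3, 4, 5, 6, 7, 8}, so each is used; only t_3 can be 1, hence t_3 = 1.
The 7 still-open variables draw from only 7 values {2, 3, 4, 5, 6, 7, 8}, so each is used; only t_8 can be 2, hence t_8 = 2.
The 6 still-open variables draw from only 6 values {3, 4, 5, 6, 7, 8}, so each is used; only t_4 can be 3, hence t_4 = 3.
Among the 5 still-open variables, 7 fits only t_1 (and all 5 values in {4, 5, 6, 7, 8} must be used), so t_1 = 7.

t_1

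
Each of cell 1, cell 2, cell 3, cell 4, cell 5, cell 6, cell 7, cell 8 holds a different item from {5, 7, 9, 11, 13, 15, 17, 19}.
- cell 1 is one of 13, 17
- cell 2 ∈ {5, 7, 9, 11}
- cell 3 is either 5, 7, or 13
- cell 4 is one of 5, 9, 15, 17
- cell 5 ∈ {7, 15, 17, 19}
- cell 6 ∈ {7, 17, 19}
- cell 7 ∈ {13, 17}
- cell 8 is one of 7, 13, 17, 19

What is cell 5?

15

Among the 8 variables, 11 fits only cell 2 (and all 8 values in {5, 7, 9, 11, 13, 15, 17, 19} must be used), so cell 2 = 11.
Among the 7 still-open variables, 9 fits only cell 4 (and all 7 values in {5, 7, 9, 13, 15, 17, 19} must be used), so cell 4 = 9.
The 6 still-open variables draw from only 6 values {5, 7, 13, 15, 17, 19}, so each is used; only cell 3 can be 5, hence cell 3 = 5.
The 5 still-open variables draw from only 5 values {7, 13, 15, 17, 19}, so each is used; only cell 5 can be 15, hence cell 5 = 15.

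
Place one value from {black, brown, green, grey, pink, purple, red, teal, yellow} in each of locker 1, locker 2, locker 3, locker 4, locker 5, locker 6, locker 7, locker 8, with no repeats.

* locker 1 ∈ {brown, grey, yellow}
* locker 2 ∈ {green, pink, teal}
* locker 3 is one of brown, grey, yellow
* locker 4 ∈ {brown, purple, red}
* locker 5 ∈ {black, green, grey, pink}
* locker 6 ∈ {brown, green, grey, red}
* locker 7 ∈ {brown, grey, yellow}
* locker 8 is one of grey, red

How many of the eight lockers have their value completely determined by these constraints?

locker 1, locker 3, locker 7 between them cover only {brown, grey, yellow} — a naked triple. Remove those values from locker 4, locker 5, locker 6, locker 8.
That leaves locker 8 = red. So locker 4, locker 6 can't be red.
That leaves locker 4 = purple.
locker 6's domain is down to {green}, so locker 6 = green. Strike green from locker 2, locker 5.
Determined: locker 4=purple, locker 6=green, locker 8=red. The other lockers each still have more than one consistent value. That makes 3.

3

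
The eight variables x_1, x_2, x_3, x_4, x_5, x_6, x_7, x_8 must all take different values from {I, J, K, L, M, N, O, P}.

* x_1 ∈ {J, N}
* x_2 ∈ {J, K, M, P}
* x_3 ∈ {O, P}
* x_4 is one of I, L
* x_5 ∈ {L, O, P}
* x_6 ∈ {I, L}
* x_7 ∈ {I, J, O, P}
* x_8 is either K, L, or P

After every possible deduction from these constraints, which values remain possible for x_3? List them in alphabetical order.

Among the 8 variables, M fits only x_2 (and all 8 values in {I, J, K, L, M, N, O, P} must be used), so x_2 = M.
The 7 still-open variables together cover exactly {I, J, K, L, N, O, P} — 7 values for 7 variables — and K appears only in x_8's list, so x_8 = K.
The 6 still-open variables draw from only 6 values {I, J, L, N, O, P}, so each is used; only x_1 can be N, hence x_1 = N.
Among the 5 still-open variables, J fits only x_7 (and all 5 values in {I, J, L, O, P} must be used), so x_7 = J.
x_4 and x_6 between them cover only {I, L} — a naked pair. Remove those values from x_5.
No further eliminations apply; x_3 can still be any of O, P.

O, P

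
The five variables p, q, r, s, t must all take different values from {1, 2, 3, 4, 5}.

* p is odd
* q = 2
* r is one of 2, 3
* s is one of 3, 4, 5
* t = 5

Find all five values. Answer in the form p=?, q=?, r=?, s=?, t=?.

p=1, q=2, r=3, s=4, t=5

q has just one choice, so q = 2. Eliminate 2 elsewhere: r.
r must be 3 (only option left). Strike 3 from p, s.
t must be 5 (only option left). Eliminate 5 elsewhere: p, s.
p has just one choice, so p = 1.
s's domain is down to {4}, so s = 4.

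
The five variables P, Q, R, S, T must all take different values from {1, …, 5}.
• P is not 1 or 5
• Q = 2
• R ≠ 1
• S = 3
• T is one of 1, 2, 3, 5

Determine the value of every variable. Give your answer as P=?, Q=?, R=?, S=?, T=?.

P=4, Q=2, R=5, S=3, T=1

Q must be 2 (only option left). Strike 2 from P, R, T.
S must be 3 (only option left). Eliminate 3 elsewhere: P, R, T.
P must be 4 (only option left). Eliminate 4 elsewhere: R.
R's domain is down to {5}, so R = 5. Strike 5 from T.
T's domain is down to {1}, so T = 1.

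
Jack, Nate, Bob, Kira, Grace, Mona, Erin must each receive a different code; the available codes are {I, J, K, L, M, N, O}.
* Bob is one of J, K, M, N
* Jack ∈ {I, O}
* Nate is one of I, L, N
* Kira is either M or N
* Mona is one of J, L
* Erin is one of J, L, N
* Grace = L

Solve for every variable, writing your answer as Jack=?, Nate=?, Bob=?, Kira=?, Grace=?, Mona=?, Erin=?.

Grace must be L (only option left). Eliminate L elsewhere: Nate, Mona, Erin.
Mona's domain is down to {J}, so Mona = J. Eliminate J elsewhere: Bob, Erin.
Erin has just one choice, so Erin = N. Remove N from Nate, Bob, Kira.
Nate has just one choice, so Nate = I. Remove I from Jack.
That leaves Kira = M. Strike M from Bob.
That leaves Jack = O.
Bob must be K (only option left).

Jack=O, Nate=I, Bob=K, Kira=M, Grace=L, Mona=J, Erin=N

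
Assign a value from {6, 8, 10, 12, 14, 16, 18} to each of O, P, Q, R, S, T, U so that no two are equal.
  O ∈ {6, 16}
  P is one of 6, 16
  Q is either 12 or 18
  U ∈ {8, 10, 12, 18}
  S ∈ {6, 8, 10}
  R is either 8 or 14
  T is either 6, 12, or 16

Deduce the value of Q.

The 7 variables together cover exactly {6, 8, 10, 12, 14, 16, 18} — 7 values for 7 variables — and 14 appears only in R's list, so R = 14.
The 2 variables O and P are confined to {6, 16}, which locks those values in; drop them from S, T.
T has just one choice, so T = 12. So Q, U can't be 12.
So Q = 18.

18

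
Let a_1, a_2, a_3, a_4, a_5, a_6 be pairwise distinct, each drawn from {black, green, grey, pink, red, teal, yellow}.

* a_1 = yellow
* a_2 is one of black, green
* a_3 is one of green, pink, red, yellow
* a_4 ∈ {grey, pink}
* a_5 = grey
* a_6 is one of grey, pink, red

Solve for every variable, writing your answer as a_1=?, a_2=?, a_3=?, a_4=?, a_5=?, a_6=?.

a_1's domain is down to {yellow}, so a_1 = yellow. Remove yellow from a_3.
That leaves a_5 = grey. Eliminate grey elsewhere: a_4, a_6.
That leaves a_4 = pink. So a_3, a_6 can't be pink.
That leaves a_6 = red. Eliminate red elsewhere: a_3.
a_3's domain is down to {green}, so a_3 = green. Remove green from a_2.
a_2 must be black (only option left).

a_1=yellow, a_2=black, a_3=green, a_4=pink, a_5=grey, a_6=red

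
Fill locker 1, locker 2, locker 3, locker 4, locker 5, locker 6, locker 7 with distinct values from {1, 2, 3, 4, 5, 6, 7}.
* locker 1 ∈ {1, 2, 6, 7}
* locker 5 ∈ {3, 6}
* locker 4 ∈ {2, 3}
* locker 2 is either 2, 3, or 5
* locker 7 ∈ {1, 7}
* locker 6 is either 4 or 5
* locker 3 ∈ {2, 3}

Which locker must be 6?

The 7 variables draw from only 7 values {1, 2, 3, 4, 5, 6, 7}, so each is used; only locker 6 can be 4, hence locker 6 = 4.
The 6 still-open variables together cover exactly {1, 2, 3, 5, 6, 7} — 6 values for 6 variables — and 5 appears only in locker 2's list, so locker 2 = 5.
locker 3 and locker 4 share exactly the 2 values {2, 3}; by pigeonhole those values go to them, so strike 2, 3 from locker 1, locker 5.
So 6 goes to locker 5.

locker 5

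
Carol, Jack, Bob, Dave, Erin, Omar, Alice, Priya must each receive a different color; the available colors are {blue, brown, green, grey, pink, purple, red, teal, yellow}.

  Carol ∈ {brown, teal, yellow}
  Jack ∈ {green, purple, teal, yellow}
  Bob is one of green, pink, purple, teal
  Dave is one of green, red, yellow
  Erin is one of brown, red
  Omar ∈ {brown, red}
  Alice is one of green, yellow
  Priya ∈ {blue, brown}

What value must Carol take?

teal

The 8 variables draw from only 8 values {blue, brown, green, pink, purple, red, teal, yellow}, so each is used; only Priya can be blue, hence Priya = blue.
Among the 7 still-open variables, pink fits only Bob (and all 7 values in {brown, green, pink, purple, red, teal, yellow} must be used), so Bob = pink.
Among the 6 still-open variables, purple fits only Jack (and all 6 values in {brown, green, purple, red, teal, yellow} must be used), so Jack = purple.
The 5 still-open variables together cover exactly {brown, green, red, teal, yellow} — 5 values for 5 variables — and teal appears only in Carol's list, so Carol = teal.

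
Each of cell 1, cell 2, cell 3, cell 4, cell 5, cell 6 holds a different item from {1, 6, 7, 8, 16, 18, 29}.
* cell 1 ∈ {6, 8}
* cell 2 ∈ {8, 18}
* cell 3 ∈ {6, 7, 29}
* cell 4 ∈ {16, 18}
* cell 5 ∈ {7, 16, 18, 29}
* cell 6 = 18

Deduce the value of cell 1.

6

cell 6 has just one choice, so cell 6 = 18. Strike 18 from cell 2, cell 4, cell 5.
cell 2's domain is down to {8}, so cell 2 = 8. So cell 1 can't be 8.
So cell 1 = 6.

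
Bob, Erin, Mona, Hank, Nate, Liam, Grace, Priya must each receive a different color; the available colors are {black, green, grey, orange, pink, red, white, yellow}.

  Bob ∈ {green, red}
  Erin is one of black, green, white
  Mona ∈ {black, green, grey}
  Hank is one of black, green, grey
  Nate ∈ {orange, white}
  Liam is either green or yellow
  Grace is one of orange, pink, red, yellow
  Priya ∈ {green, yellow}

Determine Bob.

The 8 variables together cover exactly {black, green, grey, orange, pink, red, white, yellow} — 8 values for 8 variables — and pink appears only in Grace's list, so Grace = pink.
The 7 still-open variables together cover exactly {black, green, grey, orange, red, white, yellow} — 7 values for 7 variables — and orange appears only in Nate's list, so Nate = orange.
Among the 6 still-open variables, red fits only Bob (and all 6 values in {black, green, grey, red, white, yellow} must be used), so Bob = red.

red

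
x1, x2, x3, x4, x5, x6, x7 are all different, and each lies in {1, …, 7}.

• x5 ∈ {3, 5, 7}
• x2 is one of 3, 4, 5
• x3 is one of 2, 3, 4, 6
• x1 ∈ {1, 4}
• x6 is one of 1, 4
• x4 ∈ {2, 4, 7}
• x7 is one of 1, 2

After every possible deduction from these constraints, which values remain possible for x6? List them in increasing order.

1, 4

Among the 7 variables, 6 fits only x3 (and all 7 values in {1, 2, 3, 4, 5, 6, 7} must be used), so x3 = 6.
x1 and x6 between them cover only {1, 4} — a naked pair. Remove those values from x2, x4, x7.
x7 has just one choice, so x7 = 2. Remove 2 from x4.
x4's domain is down to {7}, so x4 = 7. So x5 can't be 7.
No further eliminations apply; x6 can still be any of 1, 4.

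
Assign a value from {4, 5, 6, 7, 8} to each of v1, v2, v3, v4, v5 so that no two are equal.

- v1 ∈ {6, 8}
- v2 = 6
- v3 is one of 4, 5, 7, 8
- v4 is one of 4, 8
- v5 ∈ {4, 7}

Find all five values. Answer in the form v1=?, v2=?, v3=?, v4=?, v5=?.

v1=8, v2=6, v3=5, v4=4, v5=7

v2 has just one choice, so v2 = 6. Strike 6 from v1.
v1 has just one choice, so v1 = 8. Eliminate 8 elsewhere: v3, v4.
v4's domain is down to {4}, so v4 = 4. Strike 4 from v3, v5.
That leaves v5 = 7. Strike 7 from v3.
That leaves v3 = 5.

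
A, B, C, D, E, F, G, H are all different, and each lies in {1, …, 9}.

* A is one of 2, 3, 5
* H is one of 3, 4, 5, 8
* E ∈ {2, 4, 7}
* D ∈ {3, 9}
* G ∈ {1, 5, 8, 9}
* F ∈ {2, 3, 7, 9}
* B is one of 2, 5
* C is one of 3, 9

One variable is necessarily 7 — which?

F

Among the 8 variables, 1 fits only G (and all 8 values in {1, 2, 3, 4, 5, 7, 8, 9} must be used), so G = 1.
Among the 7 still-open variables, 8 fits only H (and all 7 values in {2, 3, 4, 5, 7, 8, 9} must be used), so H = 8.
The 6 still-open variables draw from only 6 values {2, 3, 4, 5, 7, 9}, so each is used; only E can be 4, hence E = 4.
Among the 5 still-open variables, 7 fits only F (and all 5 values in {2, 3, 5, 7, 9} must be used), so F = 7.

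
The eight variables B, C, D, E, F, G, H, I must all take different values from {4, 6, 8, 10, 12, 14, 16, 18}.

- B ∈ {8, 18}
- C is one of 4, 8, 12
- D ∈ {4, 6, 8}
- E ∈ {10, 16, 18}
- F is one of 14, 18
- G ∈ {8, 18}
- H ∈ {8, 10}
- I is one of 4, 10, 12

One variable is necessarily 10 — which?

The 8 variables draw from only 8 values {4, 6, 8, 10, 12, 14, 16, 18}, so each is used; only D can be 6, hence D = 6.
The 7 still-open variables together cover exactly {4, 8, 10, 12, 14, 16, 18} — 7 values for 7 variables — and 14 appears only in F's list, so F = 14.
The 6 still-open variables draw from only 6 values {4, 8, 10, 12, 16, 18}, so each is used; only E can be 16, hence E = 16.
B and G between them cover only {8, 18} — a naked pair. Remove those values from C, H.
So 10 goes to H.

H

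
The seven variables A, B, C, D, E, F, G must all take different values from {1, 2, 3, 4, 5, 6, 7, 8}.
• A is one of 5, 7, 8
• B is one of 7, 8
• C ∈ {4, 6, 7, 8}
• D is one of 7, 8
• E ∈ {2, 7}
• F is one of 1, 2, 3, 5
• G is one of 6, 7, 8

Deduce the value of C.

The 2 variables B and D are confined to {7, 8}, which locks those values in; drop them from A, C, E, G.
A has just one choice, so A = 5. Eliminate 5 elsewhere: F.
E's domain is down to {2}, so E = 2. Remove 2 from F.
G's domain is down to {6}, so G = 6. So C can't be 6.
So C = 4.

4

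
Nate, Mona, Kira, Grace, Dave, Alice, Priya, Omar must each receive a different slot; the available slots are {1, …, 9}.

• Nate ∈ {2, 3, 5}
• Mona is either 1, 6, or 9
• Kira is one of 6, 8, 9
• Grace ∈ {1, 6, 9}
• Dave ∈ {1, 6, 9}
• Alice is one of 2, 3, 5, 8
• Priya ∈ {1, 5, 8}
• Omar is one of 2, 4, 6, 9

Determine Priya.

The 8 variables draw from only 8 values {1, 2, 3, 4, 5, 6, 8, 9}, so each is used; only Omar can be 4, hence Omar = 4.
The 3 variables Mona, Grace, Dave are confined to {1, 6, 9}, which locks those values in; drop them from Kira, Priya.
That leaves Kira = 8. So Alice, Priya can't be 8.
So Priya = 5.

5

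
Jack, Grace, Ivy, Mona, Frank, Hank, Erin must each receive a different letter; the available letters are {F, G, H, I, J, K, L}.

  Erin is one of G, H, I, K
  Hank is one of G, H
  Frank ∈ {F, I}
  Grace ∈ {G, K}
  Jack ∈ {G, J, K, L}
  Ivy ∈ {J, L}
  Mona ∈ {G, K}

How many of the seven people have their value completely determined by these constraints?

The 7 variables together cover exactly {F, G, H, I, J, K, L} — 7 values for 7 variables — and F appears only in Frank's list, so Frank = F.
Among the 6 still-open variables, I fits only Erin (and all 6 values in {G, H, I, J, K, L} must be used), so Erin = I.
Among the 5 still-open variables, H fits only Hank (and all 5 values in {G, H, J, K, L} must be used), so Hank = H.
Grace and Mona share exactly the 2 values {G, K}; by pigeonhole those values go to them, so strike G, K from Jack.
Determined: Frank=F, Hank=H, Erin=I. The other people each still have more than one consistent value. That makes 3.

3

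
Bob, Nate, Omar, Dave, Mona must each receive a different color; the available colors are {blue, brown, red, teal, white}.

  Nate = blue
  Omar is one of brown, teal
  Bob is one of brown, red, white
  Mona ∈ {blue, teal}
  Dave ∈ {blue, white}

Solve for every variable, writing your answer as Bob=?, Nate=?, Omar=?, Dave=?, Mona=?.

Bob=red, Nate=blue, Omar=brown, Dave=white, Mona=teal

Nate's domain is down to {blue}, so Nate = blue. Strike blue from Dave, Mona.
Dave must be white (only option left). Strike white from Bob.
Mona must be teal (only option left). So Omar can't be teal.
That leaves Omar = brown. Strike brown from Bob.
Bob's domain is down to {red}, so Bob = red.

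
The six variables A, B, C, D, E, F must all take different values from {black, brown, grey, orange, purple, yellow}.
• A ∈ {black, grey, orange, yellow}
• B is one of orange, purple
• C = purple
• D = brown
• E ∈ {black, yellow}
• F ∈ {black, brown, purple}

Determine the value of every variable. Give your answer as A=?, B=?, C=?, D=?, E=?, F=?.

A=grey, B=orange, C=purple, D=brown, E=yellow, F=black

C has just one choice, so C = purple. Remove purple from B, F.
D must be brown (only option left). Remove brown from F.
F's domain is down to {black}, so F = black. Remove black from A, E.
B's domain is down to {orange}, so B = orange. Eliminate orange elsewhere: A.
E's domain is down to {yellow}, so E = yellow. Eliminate yellow elsewhere: A.
A's domain is down to {grey}, so A = grey.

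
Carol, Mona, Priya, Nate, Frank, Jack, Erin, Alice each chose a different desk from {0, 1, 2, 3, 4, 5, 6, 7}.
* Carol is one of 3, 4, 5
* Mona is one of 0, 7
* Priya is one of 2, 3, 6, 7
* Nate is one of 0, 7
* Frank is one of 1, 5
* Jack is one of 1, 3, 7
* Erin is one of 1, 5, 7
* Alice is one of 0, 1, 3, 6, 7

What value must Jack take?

3

The 8 variables together cover exactly {0, 1, 2, 3, 4, 5, 6, 7} — 8 values for 8 variables — and 2 appears only in Priya's list, so Priya = 2.
Among the 7 still-open variables, 4 fits only Carol (and all 7 values in {0, 1, 3, 4, 5, 6, 7} must be used), so Carol = 4.
Among the 6 still-open variables, 6 fits only Alice (and all 6 values in {0, 1, 3, 5, 6, 7} must be used), so Alice = 6.
The 5 still-open variables draw from only 5 values {0, 1, 3, 5, 7}, so each is used; only Jack can be 3, hence Jack = 3.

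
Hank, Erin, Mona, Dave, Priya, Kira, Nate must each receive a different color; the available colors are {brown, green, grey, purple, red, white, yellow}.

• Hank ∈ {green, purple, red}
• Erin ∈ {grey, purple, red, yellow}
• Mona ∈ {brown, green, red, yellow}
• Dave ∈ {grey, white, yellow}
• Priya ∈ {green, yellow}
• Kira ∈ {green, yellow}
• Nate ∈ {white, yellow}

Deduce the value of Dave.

Among the 7 variables, brown fits only Mona (and all 7 values in {brown, green, grey, purple, red, white, yellow} must be used), so Mona = brown.
Priya and Kira between them cover only {green, yellow} — a naked pair. Remove those values from Hank, Erin, Dave, Nate.
That leaves Nate = white. So Dave can't be white.
So Dave = grey.

grey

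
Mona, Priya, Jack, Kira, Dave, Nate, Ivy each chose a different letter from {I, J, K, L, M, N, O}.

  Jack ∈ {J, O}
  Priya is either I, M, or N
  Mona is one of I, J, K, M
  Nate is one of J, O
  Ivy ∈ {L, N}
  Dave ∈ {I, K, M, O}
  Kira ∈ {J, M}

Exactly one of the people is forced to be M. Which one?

The 7 variables draw from only 7 values {I, J, K, L, M, N, O}, so each is used; only Ivy can be L, hence Ivy = L.
The 6 still-open variables draw from only 6 values {I, J, K, M, N, O}, so each is used; only Priya can be N, hence Priya = N.
Jack and Nate share exactly the 2 values {J, O}; by pigeonhole those values go to them, so strike J, O from Mona, Kira, Dave.

Kira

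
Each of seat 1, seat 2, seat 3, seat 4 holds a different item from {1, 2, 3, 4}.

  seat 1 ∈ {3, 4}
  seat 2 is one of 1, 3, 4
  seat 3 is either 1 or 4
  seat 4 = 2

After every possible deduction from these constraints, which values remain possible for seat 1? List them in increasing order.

3, 4

seat 4's domain is down to {2}, so seat 4 = 2.
No further eliminations apply; seat 1 can still be any of 3, 4.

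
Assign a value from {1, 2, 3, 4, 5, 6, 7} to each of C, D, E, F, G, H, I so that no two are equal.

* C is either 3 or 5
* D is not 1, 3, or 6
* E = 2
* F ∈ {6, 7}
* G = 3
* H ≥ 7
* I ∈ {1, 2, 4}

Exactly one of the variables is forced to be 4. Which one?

E must be 2 (only option left). Strike 2 from D, I.
G's domain is down to {3}, so G = 3. So C can't be 3.
H's domain is down to {7}, so H = 7. Eliminate 7 elsewhere: D, F.
C must be 5 (only option left). So D can't be 5.
So 4 goes to D.

D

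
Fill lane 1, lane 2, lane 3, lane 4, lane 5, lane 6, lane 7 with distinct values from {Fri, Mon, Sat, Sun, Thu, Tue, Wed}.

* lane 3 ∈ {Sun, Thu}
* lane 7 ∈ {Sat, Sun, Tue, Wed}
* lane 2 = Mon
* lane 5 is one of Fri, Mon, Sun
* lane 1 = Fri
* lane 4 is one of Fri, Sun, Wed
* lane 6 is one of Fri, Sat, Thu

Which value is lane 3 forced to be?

Thu

lane 1's domain is down to {Fri}, so lane 1 = Fri. Remove Fri from lane 4, lane 5, lane 6.
lane 2 has just one choice, so lane 2 = Mon. Remove Mon from lane 5.
That leaves lane 5 = Sun. Remove Sun from lane 3, lane 4, lane 7.
So lane 3 = Thu.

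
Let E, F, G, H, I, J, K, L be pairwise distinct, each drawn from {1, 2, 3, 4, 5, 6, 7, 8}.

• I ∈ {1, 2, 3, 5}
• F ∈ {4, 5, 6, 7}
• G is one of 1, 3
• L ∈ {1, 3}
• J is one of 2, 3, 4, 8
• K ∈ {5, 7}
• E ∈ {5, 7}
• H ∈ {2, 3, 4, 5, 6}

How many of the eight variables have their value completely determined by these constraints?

2

Among the 8 variables, 8 fits only J (and all 8 values in {1, 2, 3, 4, 5, 6, 7, 8} must be used), so J = 8.
E and K between them cover only {5, 7} — a naked pair. Remove those values from F, H, I.
G and L share exactly the 2 values {1, 3}; by pigeonhole those values go to them, so strike 1, 3 from H, I.
I has just one choice, so I = 2. Strike 2 from H.
Determined: I=2, J=8. The other variables each still have more than one consistent value. That makes 2.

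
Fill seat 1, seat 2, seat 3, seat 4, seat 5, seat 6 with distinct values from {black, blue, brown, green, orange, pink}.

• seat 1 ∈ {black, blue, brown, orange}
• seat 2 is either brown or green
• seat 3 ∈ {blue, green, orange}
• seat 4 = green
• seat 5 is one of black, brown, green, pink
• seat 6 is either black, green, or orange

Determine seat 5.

seat 4 must be green (only option left). So seat 2, seat 3, seat 5, seat 6 can't be green.
seat 2 must be brown (only option left). Eliminate brown elsewhere: seat 1, seat 5.
The 4 still-open variables draw from only 4 values {black, blue, orange, pink}, so each is used; only seat 5 can be pink, hence seat 5 = pink.

pink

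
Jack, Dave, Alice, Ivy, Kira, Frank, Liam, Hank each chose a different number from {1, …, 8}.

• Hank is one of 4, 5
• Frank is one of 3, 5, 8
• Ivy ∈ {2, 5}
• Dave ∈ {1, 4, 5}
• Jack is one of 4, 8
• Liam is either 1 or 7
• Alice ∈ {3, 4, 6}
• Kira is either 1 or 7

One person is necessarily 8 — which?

Jack

Among the 8 variables, 2 fits only Ivy (and all 8 values in {1, 2, 3, 4, 5, 6, 7, 8} must be used), so Ivy = 2.
The 7 still-open variables draw from only 7 values {1, 3, 4, 5, 6, 7, 8}, so each is used; only Alice can be 6, hence Alice = 6.
Among the 6 still-open variables, 3 fits only Frank (and all 6 values in {1, 3, 4, 5, 7, 8} must be used), so Frank = 3.
Among the 5 still-open variables, 8 fits only Jack (and all 5 values in {1, 4, 5, 7, 8} must be used), so Jack = 8.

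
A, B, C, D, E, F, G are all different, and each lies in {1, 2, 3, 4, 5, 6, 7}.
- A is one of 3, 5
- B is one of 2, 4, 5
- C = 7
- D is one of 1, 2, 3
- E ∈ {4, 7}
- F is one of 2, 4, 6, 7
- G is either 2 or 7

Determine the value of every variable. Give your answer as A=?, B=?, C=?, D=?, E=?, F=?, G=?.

C's domain is down to {7}, so C = 7. Remove 7 from E, F, G.
That leaves E = 4. So B, F can't be 4.
G must be 2 (only option left). Eliminate 2 elsewhere: B, D, F.
B must be 5 (only option left). Strike 5 from A.
F's domain is down to {6}, so F = 6.
That leaves A = 3. Eliminate 3 elsewhere: D.
D has just one choice, so D = 1.

A=3, B=5, C=7, D=1, E=4, F=6, G=2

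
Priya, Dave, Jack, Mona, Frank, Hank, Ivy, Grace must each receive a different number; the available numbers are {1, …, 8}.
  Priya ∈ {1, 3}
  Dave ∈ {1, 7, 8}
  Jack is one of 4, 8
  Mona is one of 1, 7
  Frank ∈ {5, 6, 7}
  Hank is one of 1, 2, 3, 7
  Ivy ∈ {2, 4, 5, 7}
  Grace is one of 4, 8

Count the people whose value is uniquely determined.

4

The 8 variables together cover exactly {1, 2, 3, 4, 5, 6, 7, 8} — 8 values for 8 variables — and 6 appears only in Frank's list, so Frank = 6.
The 7 still-open variables together cover exactly {1, 2, 3, 4, 5, 7, 8} — 7 values for 7 variables — and 5 appears only in Ivy's list, so Ivy = 5.
The 6 still-open variables draw from only 6 values {1, 2, 3, 4, 7, 8}, so each is used; only Hank can be 2, hence Hank = 2.
The 5 still-open variables together cover exactly {1, 3, 4, 7, 8} — 5 values for 5 variables — and 3 appears only in Priya's list, so Priya = 3.
Jack and Grace share exactly the 2 values {4, 8}; by pigeonhole those values go to them, so strike 4, 8 from Dave.
Determined: Priya=3, Frank=6, Hank=2, Ivy=5. The other people each still have more than one consistent value. That makes 4.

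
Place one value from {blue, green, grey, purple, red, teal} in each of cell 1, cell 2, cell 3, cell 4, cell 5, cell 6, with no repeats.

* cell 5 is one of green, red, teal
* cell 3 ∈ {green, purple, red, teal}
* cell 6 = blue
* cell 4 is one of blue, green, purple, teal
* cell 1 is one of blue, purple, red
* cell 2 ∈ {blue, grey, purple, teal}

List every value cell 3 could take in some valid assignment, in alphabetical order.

cell 6 has just one choice, so cell 6 = blue. Remove blue from cell 1, cell 2, cell 4.
Among the 5 still-open variables, grey fits only cell 2 (and all 5 values in {green, grey, purple, red, teal} must be used), so cell 2 = grey.
No further eliminations apply; cell 3 can still be any of green, purple, red, teal.

green, purple, red, teal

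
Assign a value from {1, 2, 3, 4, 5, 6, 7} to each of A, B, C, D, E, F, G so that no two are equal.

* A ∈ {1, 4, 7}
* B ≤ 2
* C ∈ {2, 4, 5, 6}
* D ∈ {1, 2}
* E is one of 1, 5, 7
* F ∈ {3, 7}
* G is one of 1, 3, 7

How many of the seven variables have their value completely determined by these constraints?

3

The 7 variables together cover exactly {1, 2, 3, 4, 5, 6, 7} — 7 values for 7 variables — and 6 appears only in C's list, so C = 6.
Among the 6 still-open variables, 4 fits only A (and all 6 values in {1, 2, 3, 4, 5, 7} must be used), so A = 4.
The 5 still-open variables draw from only 5 values {1, 2, 3, 5, 7}, so each is used; only E can be 5, hence E = 5.
B and D between them cover only {1, 2} — a naked pair. Remove those values from G.
Determined: A=4, C=6, E=5. The other variables each still have more than one consistent value. That makes 3.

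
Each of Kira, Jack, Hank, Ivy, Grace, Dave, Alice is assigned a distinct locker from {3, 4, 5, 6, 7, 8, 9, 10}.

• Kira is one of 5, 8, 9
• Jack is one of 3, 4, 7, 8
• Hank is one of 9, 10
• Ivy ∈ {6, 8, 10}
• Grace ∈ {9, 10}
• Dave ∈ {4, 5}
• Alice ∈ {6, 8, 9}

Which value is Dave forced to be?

Hank and Grace between them cover only {9, 10} — a naked pair. Remove those values from Kira, Ivy, Alice.
Ivy and Alice between them cover only {6, 8} — a naked pair. Remove those values from Kira, Jack.
Kira has just one choice, so Kira = 5. Eliminate 5 elsewhere: Dave.
So Dave = 4.

4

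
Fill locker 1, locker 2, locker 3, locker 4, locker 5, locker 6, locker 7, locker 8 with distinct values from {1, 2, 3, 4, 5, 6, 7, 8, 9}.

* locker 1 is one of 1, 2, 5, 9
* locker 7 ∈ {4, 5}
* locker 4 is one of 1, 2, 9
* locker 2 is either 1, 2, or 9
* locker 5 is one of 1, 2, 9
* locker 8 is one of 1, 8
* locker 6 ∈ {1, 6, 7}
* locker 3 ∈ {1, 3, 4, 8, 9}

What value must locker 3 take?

3

locker 2, locker 4, locker 5 share exactly the 3 values {1, 2, 9}; by pigeonhole those values go to them, so strike 1, 2, 9 from locker 1, locker 3, locker 6, locker 8.
That leaves locker 1 = 5. So locker 7 can't be 5.
That leaves locker 7 = 4. Eliminate 4 elsewhere: locker 3.
locker 8's domain is down to {8}, so locker 8 = 8. So locker 3 can't be 8.
So locker 3 = 3.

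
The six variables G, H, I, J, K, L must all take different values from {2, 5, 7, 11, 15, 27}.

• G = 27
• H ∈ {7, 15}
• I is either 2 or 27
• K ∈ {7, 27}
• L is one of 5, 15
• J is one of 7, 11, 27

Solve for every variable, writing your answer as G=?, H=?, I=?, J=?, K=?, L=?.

G must be 27 (only option left). So I, J, K can't be 27.
That leaves I = 2.
K must be 7 (only option left). Strike 7 from H, J.
H has just one choice, so H = 15. Remove 15 from L.
That leaves J = 11.
L has just one choice, so L = 5.

G=27, H=15, I=2, J=11, K=7, L=5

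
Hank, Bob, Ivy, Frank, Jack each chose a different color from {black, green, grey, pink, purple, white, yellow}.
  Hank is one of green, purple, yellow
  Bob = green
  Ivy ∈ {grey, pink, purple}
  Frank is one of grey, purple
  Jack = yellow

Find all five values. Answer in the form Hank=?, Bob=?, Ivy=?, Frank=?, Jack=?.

Hank=purple, Bob=green, Ivy=pink, Frank=grey, Jack=yellow

Bob must be green (only option left). Remove green from Hank.
Jack's domain is down to {yellow}, so Jack = yellow. Remove yellow from Hank.
Hank must be purple (only option left). Eliminate purple elsewhere: Ivy, Frank.
Frank must be grey (only option left). Remove grey from Ivy.
That leaves Ivy = pink.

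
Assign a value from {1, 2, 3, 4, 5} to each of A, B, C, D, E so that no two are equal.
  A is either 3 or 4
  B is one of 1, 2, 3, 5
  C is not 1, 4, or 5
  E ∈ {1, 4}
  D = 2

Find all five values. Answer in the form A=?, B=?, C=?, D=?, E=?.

D must be 2 (only option left). So B, C can't be 2.
C must be 3 (only option left). Eliminate 3 elsewhere: A, B.
A has just one choice, so A = 4. Remove 4 from E.
That leaves E = 1. Remove 1 from B.
B has just one choice, so B = 5.

A=4, B=5, C=3, D=2, E=1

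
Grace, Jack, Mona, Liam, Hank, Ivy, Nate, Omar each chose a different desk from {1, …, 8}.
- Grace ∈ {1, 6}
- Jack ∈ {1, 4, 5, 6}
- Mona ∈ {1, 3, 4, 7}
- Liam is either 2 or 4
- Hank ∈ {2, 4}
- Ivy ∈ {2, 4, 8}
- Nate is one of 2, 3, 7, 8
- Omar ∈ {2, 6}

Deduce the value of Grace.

The 8 variables draw from only 8 values {1, 2, 3, 4, 5, 6, 7, 8}, so each is used; only Jack can be 5, hence Jack = 5.
Liam and Hank share exactly the 2 values {2, 4}; by pigeonhole those values go to them, so strike 2, 4 from Mona, Ivy, Nate, Omar.
Ivy has just one choice, so Ivy = 8. Remove 8 from Nate.
That leaves Omar = 6. Eliminate 6 elsewhere: Grace.
So Grace = 1.

1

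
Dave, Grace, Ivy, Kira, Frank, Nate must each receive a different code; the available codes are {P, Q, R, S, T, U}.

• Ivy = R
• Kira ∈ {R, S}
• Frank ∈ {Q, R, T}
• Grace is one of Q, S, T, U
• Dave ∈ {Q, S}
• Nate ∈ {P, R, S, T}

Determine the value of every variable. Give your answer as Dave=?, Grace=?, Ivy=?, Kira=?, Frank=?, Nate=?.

Ivy must be R (only option left). Strike R from Kira, Frank, Nate.
Kira has just one choice, so Kira = S. So Dave, Grace, Nate can't be S.
That leaves Dave = Q. So Grace, Frank can't be Q.
That leaves Frank = T. Strike T from Grace, Nate.
Nate has just one choice, so Nate = P.
That leaves Grace = U.

Dave=Q, Grace=U, Ivy=R, Kira=S, Frank=T, Nate=P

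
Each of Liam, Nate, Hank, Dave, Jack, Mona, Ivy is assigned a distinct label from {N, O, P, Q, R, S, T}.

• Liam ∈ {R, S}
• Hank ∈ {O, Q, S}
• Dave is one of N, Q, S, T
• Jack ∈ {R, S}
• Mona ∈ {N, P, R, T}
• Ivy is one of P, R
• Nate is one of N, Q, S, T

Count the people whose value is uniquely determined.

The 7 variables draw from only 7 values {N, O, P, Q, R, S, T}, so each is used; only Hank can be O, hence Hank = O.
The 2 variables Liam and Jack are confined to {R, S}, which locks those values in; drop them from Nate, Dave, Mona, Ivy.
Ivy's domain is down to {P}, so Ivy = P. So Mona can't be P.
Determined: Hank=O, Ivy=P. The other people each still have more than one consistent value. That makes 2.

2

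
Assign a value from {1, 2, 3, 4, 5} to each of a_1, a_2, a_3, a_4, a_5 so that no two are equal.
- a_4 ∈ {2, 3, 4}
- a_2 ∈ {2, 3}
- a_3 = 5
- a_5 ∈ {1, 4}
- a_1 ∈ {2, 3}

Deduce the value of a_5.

1

a_3 has just one choice, so a_3 = 5.
The 4 still-open variables together cover exactly {1, 2, 3, 4} — 4 values for 4 variables — and 1 appears only in a_5's list, so a_5 = 1.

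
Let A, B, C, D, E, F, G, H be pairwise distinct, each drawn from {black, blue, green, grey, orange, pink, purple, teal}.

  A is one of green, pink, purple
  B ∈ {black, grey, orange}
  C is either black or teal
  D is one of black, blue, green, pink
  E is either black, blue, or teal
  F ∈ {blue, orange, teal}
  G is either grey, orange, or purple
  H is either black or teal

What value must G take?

C and H between them cover only {black, teal} — a naked pair. Remove those values from B, D, E, F.
E must be blue (only option left). So D, F can't be blue.
That leaves F = orange. Remove orange from B, G.
B must be grey (only option left). Eliminate grey elsewhere: G.
So G = purple.

purple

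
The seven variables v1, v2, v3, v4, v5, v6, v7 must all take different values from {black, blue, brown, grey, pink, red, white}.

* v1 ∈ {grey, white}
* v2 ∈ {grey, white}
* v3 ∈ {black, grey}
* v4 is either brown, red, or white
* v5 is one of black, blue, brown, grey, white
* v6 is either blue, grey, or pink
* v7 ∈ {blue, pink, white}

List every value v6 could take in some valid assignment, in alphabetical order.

blue, pink

Among the 7 variables, red fits only v4 (and all 7 values in {black, blue, brown, grey, pink, red, white} must be used), so v4 = red.
Among the 6 still-open variables, brown fits only v5 (and all 6 values in {black, blue, brown, grey, pink, white} must be used), so v5 = brown.
The 5 still-open variables draw from only 5 values {black, blue, grey, pink, white}, so each is used; only v3 can be black, hence v3 = black.
v1 and v2 between them cover only {grey, white} — a naked pair. Remove those values from v6, v7.
No further eliminations apply; v6 can still be any of blue, pink.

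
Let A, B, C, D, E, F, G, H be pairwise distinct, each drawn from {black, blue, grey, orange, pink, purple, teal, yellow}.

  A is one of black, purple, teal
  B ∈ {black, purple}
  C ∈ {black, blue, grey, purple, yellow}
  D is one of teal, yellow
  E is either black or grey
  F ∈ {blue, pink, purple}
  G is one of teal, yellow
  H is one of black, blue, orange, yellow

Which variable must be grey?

The 8 variables draw from only 8 values {black, blue, grey, orange, pink, purple, teal, yellow}, so each is used; only H can be orange, hence H = orange.
The 7 still-open variables together cover exactly {black, blue, grey, pink, purple, teal, yellow} — 7 values for 7 variables — and pink appears only in F's list, so F = pink.
The 6 still-open variables draw from only 6 values {black, blue, grey, purple, teal, yellow}, so each is used; only C can be blue, hence C = blue.
The 5 still-open variables draw from only 5 values {black, grey, purple, teal, yellow}, so each is used; only E can be grey, hence E = grey.

E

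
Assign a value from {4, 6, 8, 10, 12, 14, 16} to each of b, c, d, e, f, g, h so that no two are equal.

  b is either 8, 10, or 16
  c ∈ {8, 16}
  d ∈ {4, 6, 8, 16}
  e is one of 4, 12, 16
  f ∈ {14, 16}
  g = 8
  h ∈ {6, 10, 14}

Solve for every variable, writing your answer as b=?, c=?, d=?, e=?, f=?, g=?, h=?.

g's domain is down to {8}, so g = 8. Strike 8 from b, c, d.
That leaves c = 16. Remove 16 from b, d, e, f.
f's domain is down to {14}, so f = 14. Strike 14 from h.
b's domain is down to {10}, so b = 10. So h can't be 10.
h's domain is down to {6}, so h = 6. So d can't be 6.
d's domain is down to {4}, so d = 4. So e can't be 4.
That leaves e = 12.

b=10, c=16, d=4, e=12, f=14, g=8, h=6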